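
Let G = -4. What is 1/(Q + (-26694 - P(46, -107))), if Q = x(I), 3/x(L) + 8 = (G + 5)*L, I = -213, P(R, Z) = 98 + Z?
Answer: -221/5897388 ≈ -3.7474e-5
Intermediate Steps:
x(L) = 3/(-8 + L) (x(L) = 3/(-8 + (-4 + 5)*L) = 3/(-8 + 1*L) = 3/(-8 + L))
Q = -3/221 (Q = 3/(-8 - 213) = 3/(-221) = 3*(-1/221) = -3/221 ≈ -0.013575)
1/(Q + (-26694 - P(46, -107))) = 1/(-3/221 + (-26694 - (98 - 107))) = 1/(-3/221 + (-26694 - 1*(-9))) = 1/(-3/221 + (-26694 + 9)) = 1/(-3/221 - 26685) = 1/(-5897388/221) = -221/5897388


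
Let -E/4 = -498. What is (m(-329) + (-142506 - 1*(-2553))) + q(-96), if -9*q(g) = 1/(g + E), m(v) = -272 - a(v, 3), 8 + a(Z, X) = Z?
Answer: -2387048833/17064 ≈ -1.3989e+5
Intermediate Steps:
E = 1992 (E = -4*(-498) = 1992)
a(Z, X) = -8 + Z
m(v) = -264 - v (m(v) = -272 - (-8 + v) = -272 + (8 - v) = -264 - v)
q(g) = -1/(9*(1992 + g)) (q(g) = -1/(9*(g + 1992)) = -1/(9*(1992 + g)))
(m(-329) + (-142506 - 1*(-2553))) + q(-96) = ((-264 - 1*(-329)) + (-142506 - 1*(-2553))) - 1/(17928 + 9*(-96)) = ((-264 + 329) + (-142506 + 2553)) - 1/(17928 - 864) = (65 - 139953) - 1/17064 = -139888 - 1*1/17064 = -139888 - 1/17064 = -2387048833/17064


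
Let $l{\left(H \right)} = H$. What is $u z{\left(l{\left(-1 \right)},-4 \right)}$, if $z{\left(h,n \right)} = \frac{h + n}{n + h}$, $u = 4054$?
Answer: $4054$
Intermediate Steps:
$z{\left(h,n \right)} = 1$ ($z{\left(h,n \right)} = \frac{h + n}{h + n} = 1$)
$u z{\left(l{\left(-1 \right)},-4 \right)} = 4054 \cdot 1 = 4054$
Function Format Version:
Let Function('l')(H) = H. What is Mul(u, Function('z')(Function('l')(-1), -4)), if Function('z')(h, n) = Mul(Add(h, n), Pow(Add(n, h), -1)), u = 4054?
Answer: 4054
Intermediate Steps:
Function('z')(h, n) = 1 (Function('z')(h, n) = Mul(Add(h, n), Pow(Add(h, n), -1)) = 1)
Mul(u, Function('z')(Function('l')(-1), -4)) = Mul(4054, 1) = 4054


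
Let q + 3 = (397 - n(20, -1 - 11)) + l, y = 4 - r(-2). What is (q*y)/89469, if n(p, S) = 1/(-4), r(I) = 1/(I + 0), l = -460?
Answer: -263/79528 ≈ -0.0033070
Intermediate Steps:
r(I) = 1/I
n(p, S) = -¼
y = 9/2 (y = 4 - 1/(-2) = 4 - 1*(-½) = 4 + ½ = 9/2 ≈ 4.5000)
q = -263/4 (q = -3 + ((397 - 1*(-¼)) - 460) = -3 + ((397 + ¼) - 460) = -3 + (1589/4 - 460) = -3 - 251/4 = -263/4 ≈ -65.750)
(q*y)/89469 = -263/4*9/2/89469 = -2367/8*1/89469 = -263/79528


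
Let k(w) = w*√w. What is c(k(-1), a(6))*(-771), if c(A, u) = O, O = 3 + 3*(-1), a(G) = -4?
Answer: 0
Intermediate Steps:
k(w) = w^(3/2)
O = 0 (O = 3 - 3 = 0)
c(A, u) = 0
c(k(-1), a(6))*(-771) = 0*(-771) = 0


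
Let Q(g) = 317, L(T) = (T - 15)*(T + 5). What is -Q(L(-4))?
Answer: -317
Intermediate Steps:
L(T) = (-15 + T)*(5 + T)
-Q(L(-4)) = -1*317 = -317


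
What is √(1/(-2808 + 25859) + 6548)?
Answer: √3479270662399/23051 ≈ 80.920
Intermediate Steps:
√(1/(-2808 + 25859) + 6548) = √(1/23051 + 6548) = √(150937949/23051) = √3479270662399/23051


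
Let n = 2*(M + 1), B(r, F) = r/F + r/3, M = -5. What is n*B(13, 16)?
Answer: -247/6 ≈ -41.167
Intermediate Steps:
B(r, F) = r/3 + r/F (B(r, F) = r/F + r*(⅓) = r/F + r/3 = r/3 + r/F)
n = -8 (n = 2*(-5 + 1) = 2*(-4) = -8)
n*B(13, 16) = -8*((⅓)*13 + 13/16) = -8*(13/3 + 13*(1/16)) = -8*(13/3 + 13/16) = -8*247/48 = -247/6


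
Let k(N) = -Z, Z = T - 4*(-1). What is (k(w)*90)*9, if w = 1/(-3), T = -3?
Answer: -810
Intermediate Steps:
w = -1/3 ≈ -0.33333
Z = 1 (Z = -3 - 4*(-1) = -3 + 4 = 1)
k(N) = -1 (k(N) = -1*1 = -1)
(k(w)*90)*9 = -1*90*9 = -90*9 = -810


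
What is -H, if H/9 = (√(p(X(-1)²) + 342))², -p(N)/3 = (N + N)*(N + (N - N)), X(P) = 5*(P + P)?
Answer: 536922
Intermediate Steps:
X(P) = 10*P (X(P) = 5*(2*P) = 10*P)
p(N) = -6*N² (p(N) = -3*(N + N)*(N + (N - N)) = -3*2*N*(N + 0) = -3*2*N*N = -6*N²)
H = -536922 (H = 9*(√(-6*((10*(-1))²)² + 342))² = 9*(√(-6*((-10)²)² + 342))² = 9*(√(-6*100² + 342))² = 9*(√(-6*10000 + 342))² = 9*(√(-60000 + 342))² = 9*(√(-59658))² = 9*(I*√59658)² = 9*(-59658) = -536922)
-H = -1*(-536922) = 536922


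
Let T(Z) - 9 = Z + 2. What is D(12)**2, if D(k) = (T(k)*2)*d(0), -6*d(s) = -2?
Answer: 2116/9 ≈ 235.11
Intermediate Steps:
T(Z) = 11 + Z (T(Z) = 9 + (Z + 2) = 9 + (2 + Z) = 11 + Z)
d(s) = 1/3 (d(s) = -1/6*(-2) = 1/3)
D(k) = 22/3 + 2*k/3 (D(k) = ((11 + k)*2)*(1/3) = (22 + 2*k)*(1/3) = 22/3 + 2*k/3)
D(12)**2 = (22/3 + (2/3)*12)**2 = (22/3 + 8)**2 = (46/3)**2 = 2116/9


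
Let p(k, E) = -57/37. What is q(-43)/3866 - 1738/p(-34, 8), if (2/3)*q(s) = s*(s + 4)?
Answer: 497500759/440724 ≈ 1128.8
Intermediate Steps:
q(s) = 3*s*(4 + s)/2 (q(s) = 3*(s*(s + 4))/2 = 3*(s*(4 + s))/2 = 3*s*(4 + s)/2)
p(k, E) = -57/37 (p(k, E) = -57*1/37 = -57/37)
q(-43)/3866 - 1738/p(-34, 8) = ((3/2)*(-43)*(4 - 43))/3866 - 1738/(-57/37) = ((3/2)*(-43)*(-39))*(1/3866) - 1738*(-37/57) = (5031/2)*(1/3866) + 64306/57 = 5031/7732 + 64306/57 = 497500759/440724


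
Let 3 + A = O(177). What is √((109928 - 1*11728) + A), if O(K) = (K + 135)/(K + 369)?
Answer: √4811681/7 ≈ 313.36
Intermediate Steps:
O(K) = (135 + K)/(369 + K)
A = -17/7 (A = -3 + (135 + 177)/(369 + 177) = -3 + 312/546 = -3 + (1/546)*312 = -3 + 4/7 = -17/7 ≈ -2.4286)
√((109928 - 1*11728) + A) = √((109928 - 1*11728) - 17/7) = √((109928 - 11728) - 17/7) = √(98200 - 17/7) = √(687383/7) = √4811681/7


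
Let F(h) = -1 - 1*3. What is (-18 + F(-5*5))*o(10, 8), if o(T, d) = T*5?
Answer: -1100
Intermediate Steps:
o(T, d) = 5*T
F(h) = -4 (F(h) = -1 - 3 = -4)
(-18 + F(-5*5))*o(10, 8) = (-18 - 4)*(5*10) = -22*50 = -1100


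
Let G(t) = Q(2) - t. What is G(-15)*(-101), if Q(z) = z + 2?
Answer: -1919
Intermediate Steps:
Q(z) = 2 + z
G(t) = 4 - t (G(t) = (2 + 2) - t = 4 - t)
G(-15)*(-101) = (4 - 1*(-15))*(-101) = (4 + 15)*(-101) = 19*(-101) = -1919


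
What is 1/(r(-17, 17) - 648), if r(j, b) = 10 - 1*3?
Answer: -1/641 ≈ -0.0015601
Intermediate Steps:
r(j, b) = 7 (r(j, b) = 10 - 3 = 7)
1/(r(-17, 17) - 648) = 1/(7 - 648) = 1/(-641) = -1/641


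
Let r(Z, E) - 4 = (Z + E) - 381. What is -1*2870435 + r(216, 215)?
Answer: -2870381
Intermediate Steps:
r(Z, E) = -377 + E + Z (r(Z, E) = 4 + ((Z + E) - 381) = 4 + ((E + Z) - 381) = 4 + (-381 + E + Z) = -377 + E + Z)
-1*2870435 + r(216, 215) = -1*2870435 + (-377 + 215 + 216) = -2870435 + 54 = -2870381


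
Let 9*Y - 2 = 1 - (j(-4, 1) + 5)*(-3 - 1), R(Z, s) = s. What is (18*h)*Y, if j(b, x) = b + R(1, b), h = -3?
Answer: 54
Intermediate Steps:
j(b, x) = 2*b (j(b, x) = b + b = 2*b)
Y = -1 (Y = 2/9 + (1 - (2*(-4) + 5)*(-3 - 1))/9 = 2/9 + (1 - (-8 + 5)*(-4))/9 = 2/9 + (1 - (-3)*(-4))/9 = 2/9 + (1 - 1*12)/9 = 2/9 + (1 - 12)/9 = 2/9 + (⅑)*(-11) = 2/9 - 11/9 = -1)
(18*h)*Y = (18*(-3))*(-1) = -54*(-1) = 54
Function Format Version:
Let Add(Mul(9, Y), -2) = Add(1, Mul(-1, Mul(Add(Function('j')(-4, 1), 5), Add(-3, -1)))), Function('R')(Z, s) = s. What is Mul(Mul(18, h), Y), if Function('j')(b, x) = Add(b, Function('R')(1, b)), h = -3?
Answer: 54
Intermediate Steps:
Function('j')(b, x) = Mul(2, b) (Function('j')(b, x) = Add(b, b) = Mul(2, b))
Y = -1 (Y = Add(Rational(2, 9), Mul(Rational(1, 9), Add(1, Mul(-1, Mul(Add(Mul(2, -4), 5), Add(-3, -1)))))) = Add(Rational(2, 9), Mul(Rational(1, 9), Add(1, Mul(-1, Mul(Add(-8, 5), -4))))) = Add(Rational(2, 9), Mul(Rational(1, 9), Add(1, Mul(-1, Mul(-3, -4))))) = Add(Rational(2, 9), Mul(Rational(1, 9), Add(1, Mul(-1, 12)))) = Add(Rational(2, 9), Mul(Rational(1, 9), Add(1, -12))) = Add(Rational(2, 9), Mul(Rational(1, 9), -11)) = Add(Rational(2, 9), Rational(-11, 9)) = -1)
Mul(Mul(18, h), Y) = Mul(Mul(18, -3), -1) = Mul(-54, -1) = 54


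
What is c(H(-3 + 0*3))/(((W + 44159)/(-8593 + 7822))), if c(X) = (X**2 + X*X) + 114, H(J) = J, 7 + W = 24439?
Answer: -101772/68591 ≈ -1.4838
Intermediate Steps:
W = 24432 (W = -7 + 24439 = 24432)
c(X) = 114 + 2*X**2 (c(X) = (X**2 + X**2) + 114 = 2*X**2 + 114 = 114 + 2*X**2)
c(H(-3 + 0*3))/(((W + 44159)/(-8593 + 7822))) = (114 + 2*(-3 + 0*3)**2)/(((24432 + 44159)/(-8593 + 7822))) = (114 + 2*(-3 + 0)**2)/((68591/(-771))) = (114 + 2*(-3)**2)/((68591*(-1/771))) = (114 + 2*9)/(-68591/771) = (114 + 18)*(-771/68591) = 132*(-771/68591) = -101772/68591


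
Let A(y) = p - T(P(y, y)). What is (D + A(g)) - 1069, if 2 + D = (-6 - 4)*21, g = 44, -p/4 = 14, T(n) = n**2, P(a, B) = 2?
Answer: -1341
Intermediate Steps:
p = -56 (p = -4*14 = -56)
A(y) = -60 (A(y) = -56 - 1*2**2 = -56 - 1*4 = -56 - 4 = -60)
D = -212 (D = -2 + (-6 - 4)*21 = -2 - 10*21 = -2 - 210 = -212)
(D + A(g)) - 1069 = (-212 - 60) - 1069 = -272 - 1069 = -1341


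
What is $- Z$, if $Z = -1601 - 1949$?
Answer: $3550$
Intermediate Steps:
$Z = -3550$ ($Z = -1601 - 1949 = -3550$)
$- Z = \left(-1\right) \left(-3550\right) = 3550$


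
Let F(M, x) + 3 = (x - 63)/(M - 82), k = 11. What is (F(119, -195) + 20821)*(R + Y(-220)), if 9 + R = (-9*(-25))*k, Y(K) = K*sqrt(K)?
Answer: 1898839728/37 - 338803520*I*sqrt(55)/37 ≈ 5.132e+7 - 6.7909e+7*I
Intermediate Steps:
F(M, x) = -3 + (-63 + x)/(-82 + M) (F(M, x) = -3 + (x - 63)/(M - 82) = -3 + (-63 + x)/(-82 + M))
Y(K) = K**(3/2)
R = 2466 (R = -9 - 9*(-25)*11 = -9 + 225*11 = -9 + 2475 = 2466)
(F(119, -195) + 20821)*(R + Y(-220)) = ((183 - 195 - 3*119)/(-82 + 119) + 20821)*(2466 + (-220)**(3/2)) = ((183 - 195 - 357)/37 + 20821)*(2466 - 440*I*sqrt(55)) = ((1/37)*(-369) + 20821)*(2466 - 440*I*sqrt(55)) = (-369/37 + 20821)*(2466 - 440*I*sqrt(55)) = 770008*(2466 - 440*I*sqrt(55))/37 = 1898839728/37 - 338803520*I*sqrt(55)/37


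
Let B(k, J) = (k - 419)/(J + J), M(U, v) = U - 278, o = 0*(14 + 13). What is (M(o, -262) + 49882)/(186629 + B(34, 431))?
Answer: 42758648/160873813 ≈ 0.26579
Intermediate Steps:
o = 0 (o = 0*27 = 0)
M(U, v) = -278 + U
B(k, J) = (-419 + k)/(2*J) (B(k, J) = (-419 + k)/((2*J)) = (-419 + k)*(1/(2*J)) = (-419 + k)/(2*J))
(M(o, -262) + 49882)/(186629 + B(34, 431)) = ((-278 + 0) + 49882)/(186629 + (1/2)*(-419 + 34)/431) = (-278 + 49882)/(186629 + (1/2)*(1/431)*(-385)) = 49604/(186629 - 385/862) = 49604/(160873813/862) = 49604*(862/160873813) = 42758648/160873813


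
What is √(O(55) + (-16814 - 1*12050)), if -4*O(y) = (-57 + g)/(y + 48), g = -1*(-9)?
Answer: 46*I*√144715/103 ≈ 169.89*I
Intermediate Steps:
g = 9
O(y) = 12/(48 + y) (O(y) = -(-57 + 9)/(4*(y + 48)) = -(-12)/(48 + y) = 12/(48 + y))
√(O(55) + (-16814 - 1*12050)) = √(12/(48 + 55) + (-16814 - 1*12050)) = √(12/103 + (-16814 - 12050)) = √(12*(1/103) - 28864) = √(12/103 - 28864) = √(-2972980/103) = 46*I*√144715/103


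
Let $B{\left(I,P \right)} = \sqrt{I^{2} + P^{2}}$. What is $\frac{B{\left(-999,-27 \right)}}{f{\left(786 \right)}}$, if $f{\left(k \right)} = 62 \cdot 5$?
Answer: $\frac{27 \sqrt{1370}}{310} \approx 3.2238$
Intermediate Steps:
$f{\left(k \right)} = 310$
$\frac{B{\left(-999,-27 \right)}}{f{\left(786 \right)}} = \frac{\sqrt{\left(-999\right)^{2} + \left(-27\right)^{2}}}{310} = \sqrt{998001 + 729} \cdot \frac{1}{310} = \sqrt{998730} \cdot \frac{1}{310} = 27 \sqrt{1370} \cdot \frac{1}{310} = \frac{27 \sqrt{1370}}{310}$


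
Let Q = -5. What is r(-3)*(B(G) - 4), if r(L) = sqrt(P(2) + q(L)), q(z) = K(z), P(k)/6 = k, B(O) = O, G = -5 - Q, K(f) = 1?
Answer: -4*sqrt(13) ≈ -14.422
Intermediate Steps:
G = 0 (G = -5 - 1*(-5) = -5 + 5 = 0)
P(k) = 6*k
q(z) = 1
r(L) = sqrt(13) (r(L) = sqrt(6*2 + 1) = sqrt(12 + 1) = sqrt(13))
r(-3)*(B(G) - 4) = sqrt(13)*(0 - 4) = sqrt(13)*(-4) = -4*sqrt(13)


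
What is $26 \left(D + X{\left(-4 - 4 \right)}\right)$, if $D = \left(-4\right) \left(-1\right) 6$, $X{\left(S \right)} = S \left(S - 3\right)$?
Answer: $2912$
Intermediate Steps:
$X{\left(S \right)} = S \left(-3 + S\right)$
$D = 24$ ($D = 4 \cdot 6 = 24$)
$26 \left(D + X{\left(-4 - 4 \right)}\right) = 26 \left(24 + \left(-4 - 4\right) \left(-3 - 8\right)\right) = 26 \left(24 - 8 \left(-3 - 8\right)\right) = 26 \left(24 - -88\right) = 26 \left(24 + 88\right) = 26 \cdot 112 = 2912$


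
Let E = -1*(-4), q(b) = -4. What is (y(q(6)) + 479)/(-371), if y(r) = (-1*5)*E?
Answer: -459/371 ≈ -1.2372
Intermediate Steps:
E = 4
y(r) = -20 (y(r) = -1*5*4 = -5*4 = -20)
(y(q(6)) + 479)/(-371) = (-20 + 479)/(-371) = 459*(-1/371) = -459/371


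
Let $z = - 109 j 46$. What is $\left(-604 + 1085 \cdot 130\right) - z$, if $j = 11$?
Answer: $195600$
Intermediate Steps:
$z = -55154$ ($z = \left(-109\right) 11 \cdot 46 = \left(-1199\right) 46 = -55154$)
$\left(-604 + 1085 \cdot 130\right) - z = \left(-604 + 1085 \cdot 130\right) - -55154 = \left(-604 + 141050\right) + 55154 = 140446 + 55154 = 195600$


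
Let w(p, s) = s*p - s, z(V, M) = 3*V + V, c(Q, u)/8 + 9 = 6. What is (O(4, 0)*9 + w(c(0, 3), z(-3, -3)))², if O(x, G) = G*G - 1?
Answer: 84681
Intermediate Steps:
c(Q, u) = -24 (c(Q, u) = -72 + 8*6 = -72 + 48 = -24)
z(V, M) = 4*V
w(p, s) = -s + p*s (w(p, s) = p*s - s = -s + p*s)
O(x, G) = -1 + G² (O(x, G) = G² - 1 = -1 + G²)
(O(4, 0)*9 + w(c(0, 3), z(-3, -3)))² = ((-1 + 0²)*9 + (4*(-3))*(-1 - 24))² = ((-1 + 0)*9 - 12*(-25))² = (-1*9 + 300)² = (-9 + 300)² = 291² = 84681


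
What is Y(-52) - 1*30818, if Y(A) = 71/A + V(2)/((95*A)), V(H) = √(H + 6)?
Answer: -1602607/52 - √2/2470 ≈ -30819.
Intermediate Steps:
V(H) = √(6 + H)
Y(A) = 71/A + 2*√2/(95*A) (Y(A) = 71/A + √(6 + 2)/((95*A)) = 71/A + √8*(1/(95*A)) = 71/A + (2*√2)*(1/(95*A)) = 71/A + 2*√2/(95*A))
Y(-52) - 1*30818 = (1/95)*(6745 + 2*√2)/(-52) - 1*30818 = (1/95)*(-1/52)*(6745 + 2*√2) - 30818 = (-71/52 - √2/2470) - 30818 = -1602607/52 - √2/2470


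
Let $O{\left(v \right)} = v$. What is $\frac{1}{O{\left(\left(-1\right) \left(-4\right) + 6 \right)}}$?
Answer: $\frac{1}{10} \approx 0.1$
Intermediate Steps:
$\frac{1}{O{\left(\left(-1\right) \left(-4\right) + 6 \right)}} = \frac{1}{\left(-1\right) \left(-4\right) + 6} = \frac{1}{4 + 6} = \frac{1}{10}$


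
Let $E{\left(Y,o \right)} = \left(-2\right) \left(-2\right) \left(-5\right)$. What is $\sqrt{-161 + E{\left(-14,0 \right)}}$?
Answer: $i \sqrt{181} \approx 13.454 i$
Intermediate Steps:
$E{\left(Y,o \right)} = -20$ ($E{\left(Y,o \right)} = 4 \left(-5\right) = -20$)
$\sqrt{-161 + E{\left(-14,0 \right)}} = \sqrt{-161 - 20} = \sqrt{-181} = i \sqrt{181}$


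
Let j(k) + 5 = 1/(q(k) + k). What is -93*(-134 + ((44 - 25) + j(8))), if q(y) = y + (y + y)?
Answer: 357027/32 ≈ 11157.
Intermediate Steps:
q(y) = 3*y (q(y) = y + 2*y = 3*y)
j(k) = -5 + 1/(4*k) (j(k) = -5 + 1/(3*k + k) = -5 + 1/(4*k))
-93*(-134 + ((44 - 25) + j(8))) = -93*(-134 + ((44 - 25) + (-5 + (¼)/8))) = -93*(-134 + (19 + (-5 + (¼)*(⅛)))) = -93*(-134 + (19 + (-5 + 1/32))) = -93*(-134 + (19 - 159/32)) = -93*(-134 + 449/32) = -93*(-3839/32) = 357027/32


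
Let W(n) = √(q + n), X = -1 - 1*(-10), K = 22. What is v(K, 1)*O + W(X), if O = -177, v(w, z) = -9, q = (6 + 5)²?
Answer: 1593 + √130 ≈ 1604.4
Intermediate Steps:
q = 121 (q = 11² = 121)
X = 9 (X = -1 + 10 = 9)
W(n) = √(121 + n)
v(K, 1)*O + W(X) = -9*(-177) + √(121 + 9) = 1593 + √130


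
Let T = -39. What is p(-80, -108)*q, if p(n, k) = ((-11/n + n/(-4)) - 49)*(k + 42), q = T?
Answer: -2971683/40 ≈ -74292.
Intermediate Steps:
q = -39
p(n, k) = (42 + k)*(-49 - 11/n - n/4) (p(n, k) = ((-11/n + n*(-¼)) - 49)*(42 + k) = ((-11/n - n/4) - 49)*(42 + k) = (-49 - 11/n - n/4)*(42 + k) = (42 + k)*(-49 - 11/n - n/4))
p(-80, -108)*q = ((¼)*(-1848 - 44*(-108) - 1*(-80)*(8232 + 42*(-80) + 196*(-108) - 108*(-80)))/(-80))*(-39) = ((¼)*(-1/80)*(-1848 + 4752 - 1*(-80)*(8232 - 3360 - 21168 + 8640)))*(-39) = ((¼)*(-1/80)*(-1848 + 4752 - 1*(-80)*(-7656)))*(-39) = ((¼)*(-1/80)*(-1848 + 4752 - 612480))*(-39) = ((¼)*(-1/80)*(-609576))*(-39) = (76197/40)*(-39) = -2971683/40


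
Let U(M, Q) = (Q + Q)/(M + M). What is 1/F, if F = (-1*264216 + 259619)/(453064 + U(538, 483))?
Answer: -243748915/2473186 ≈ -98.557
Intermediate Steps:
U(M, Q) = Q/M (U(M, Q) = (2*Q)/((2*M)) = (2*Q)*(1/(2*M)) = Q/M)
F = -2473186/243748915 (F = (-1*264216 + 259619)/(453064 + 483/538) = (-264216 + 259619)/(453064 + 483*(1/538)) = -4597/(453064 + 483/538) = -4597/243748915/538 = -4597*538/243748915 = -2473186/243748915 ≈ -0.010146)
1/F = 1/(-2473186/243748915) = -243748915/2473186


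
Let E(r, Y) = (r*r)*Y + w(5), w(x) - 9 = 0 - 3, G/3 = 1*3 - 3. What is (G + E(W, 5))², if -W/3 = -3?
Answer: 168921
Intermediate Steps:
G = 0 (G = 3*(1*3 - 3) = 3*(3 - 3) = 3*0 = 0)
W = 9 (W = -3*(-3) = 9)
w(x) = 6 (w(x) = 9 + (0 - 3) = 9 - 3 = 6)
E(r, Y) = 6 + Y*r² (E(r, Y) = (r*r)*Y + 6 = r²*Y + 6 = Y*r² + 6 = 6 + Y*r²)
(G + E(W, 5))² = (0 + (6 + 5*9²))² = (0 + (6 + 5*81))² = (0 + (6 + 405))² = (0 + 411)² = 411² = 168921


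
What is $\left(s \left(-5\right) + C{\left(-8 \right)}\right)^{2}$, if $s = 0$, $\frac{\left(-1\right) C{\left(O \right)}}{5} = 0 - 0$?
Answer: $0$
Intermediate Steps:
$C{\left(O \right)} = 0$ ($C{\left(O \right)} = - 5 \left(0 - 0\right) = - 5 \left(0 + 0\right) = \left(-5\right) 0 = 0$)
$\left(s \left(-5\right) + C{\left(-8 \right)}\right)^{2} = \left(0 \left(-5\right) + 0\right)^{2} = \left(0 + 0\right)^{2} = 0^{2} = 0$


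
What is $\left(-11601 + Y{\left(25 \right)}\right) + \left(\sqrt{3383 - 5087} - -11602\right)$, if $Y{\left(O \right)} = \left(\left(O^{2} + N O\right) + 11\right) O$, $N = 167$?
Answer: $120276 + 2 i \sqrt{426} \approx 1.2028 \cdot 10^{5} + 41.28 i$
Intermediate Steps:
$Y{\left(O \right)} = O \left(11 + O^{2} + 167 O\right)$ ($Y{\left(O \right)} = \left(\left(O^{2} + 167 O\right) + 11\right) O = \left(11 + O^{2} + 167 O\right) O = O \left(11 + O^{2} + 167 O\right)$)
$\left(-11601 + Y{\left(25 \right)}\right) + \left(\sqrt{3383 - 5087} - -11602\right) = \left(-11601 + 25 \left(11 + 25^{2} + 167 \cdot 25\right)\right) + \left(\sqrt{3383 - 5087} - -11602\right) = \left(-11601 + 25 \left(11 + 625 + 4175\right)\right) + \left(\sqrt{-1704} + 11602\right) = \left(-11601 + 25 \cdot 4811\right) + \left(2 i \sqrt{426} + 11602\right) = \left(-11601 + 120275\right) + \left(11602 + 2 i \sqrt{426}\right) = 108674 + \left(11602 + 2 i \sqrt{426}\right) = 120276 + 2 i \sqrt{426}$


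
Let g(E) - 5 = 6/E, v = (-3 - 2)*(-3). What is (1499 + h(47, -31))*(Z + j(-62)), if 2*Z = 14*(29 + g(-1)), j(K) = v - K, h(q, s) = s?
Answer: 400764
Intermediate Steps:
v = 15 (v = -5*(-3) = 15)
g(E) = 5 + 6/E
j(K) = 15 - K
Z = 196 (Z = (14*(29 + (5 + 6/(-1))))/2 = (14*(29 + (5 + 6*(-1))))/2 = (14*(29 + (5 - 6)))/2 = (14*(29 - 1))/2 = (14*28)/2 = (1/2)*392 = 196)
(1499 + h(47, -31))*(Z + j(-62)) = (1499 - 31)*(196 + (15 - 1*(-62))) = 1468*(196 + (15 + 62)) = 1468*(196 + 77) = 1468*273 = 400764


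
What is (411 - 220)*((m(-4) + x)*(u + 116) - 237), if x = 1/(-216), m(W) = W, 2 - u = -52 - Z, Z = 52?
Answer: -7742567/36 ≈ -2.1507e+5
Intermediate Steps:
u = 106 (u = 2 - (-52 - 1*52) = 2 - (-52 - 52) = 2 - 1*(-104) = 2 + 104 = 106)
x = -1/216 ≈ -0.0046296
(411 - 220)*((m(-4) + x)*(u + 116) - 237) = (411 - 220)*((-4 - 1/216)*(106 + 116) - 237) = 191*(-865/216*222 - 237) = 191*(-32005/36 - 237) = 191*(-40537/36) = -7742567/36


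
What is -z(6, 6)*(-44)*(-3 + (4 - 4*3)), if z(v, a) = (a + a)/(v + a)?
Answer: -484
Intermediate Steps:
z(v, a) = 2*a/(a + v) (z(v, a) = (2*a)/(a + v) = 2*a/(a + v))
-z(6, 6)*(-44)*(-3 + (4 - 4*3)) = -(2*6/(6 + 6))*(-44)*(-3 + (4 - 4*3)) = -(2*6/12)*(-44)*(-3 + (4 - 12)) = -(2*6*(1/12))*(-44)*(-3 - 8) = -1*(-44)*(-11) = -(-44)*(-11) = -1*484 = -484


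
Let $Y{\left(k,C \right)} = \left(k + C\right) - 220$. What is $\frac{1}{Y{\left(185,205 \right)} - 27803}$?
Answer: $- \frac{1}{27633} \approx -3.6189 \cdot 10^{-5}$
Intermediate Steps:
$Y{\left(k,C \right)} = -220 + C + k$ ($Y{\left(k,C \right)} = \left(C + k\right) - 220 = -220 + C + k$)
$\frac{1}{Y{\left(185,205 \right)} - 27803} = \frac{1}{\left(-220 + 205 + 185\right) - 27803} = \frac{1}{170 - 27803} = \frac{1}{-27633} = - \frac{1}{27633}$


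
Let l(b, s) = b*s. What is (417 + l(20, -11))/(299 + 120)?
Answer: 197/419 ≈ 0.47017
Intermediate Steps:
(417 + l(20, -11))/(299 + 120) = (417 + 20*(-11))/(299 + 120) = (417 - 220)/419 = 197*(1/419) = 197/419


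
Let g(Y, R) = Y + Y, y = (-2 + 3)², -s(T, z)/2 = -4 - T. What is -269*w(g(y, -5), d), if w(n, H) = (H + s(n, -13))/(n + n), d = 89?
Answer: -27169/4 ≈ -6792.3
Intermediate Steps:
s(T, z) = 8 + 2*T (s(T, z) = -2*(-4 - T) = 8 + 2*T)
y = 1 (y = 1² = 1)
g(Y, R) = 2*Y
w(n, H) = (8 + H + 2*n)/(2*n) (w(n, H) = (H + (8 + 2*n))/(n + n) = (8 + H + 2*n)/((2*n)) = (8 + H + 2*n)*(1/(2*n)) = (8 + H + 2*n)/(2*n))
-269*w(g(y, -5), d) = -269*(4 + 2*1 + (½)*89)/(2*1) = -269*(4 + 2 + 89/2)/2 = -269*101/(2*2) = -269*101/4 = -27169/4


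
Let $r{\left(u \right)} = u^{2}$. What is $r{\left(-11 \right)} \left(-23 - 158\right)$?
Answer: $-21901$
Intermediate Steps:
$r{\left(-11 \right)} \left(-23 - 158\right) = \left(-11\right)^{2} \left(-23 - 158\right) = 121 \left(-181\right) = -21901$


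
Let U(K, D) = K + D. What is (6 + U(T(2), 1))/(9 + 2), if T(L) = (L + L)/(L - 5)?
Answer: 17/33 ≈ 0.51515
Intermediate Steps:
T(L) = 2*L/(-5 + L) (T(L) = (2*L)/(-5 + L) = 2*L/(-5 + L))
U(K, D) = D + K
(6 + U(T(2), 1))/(9 + 2) = (6 + (1 + 2*2/(-5 + 2)))/(9 + 2) = (6 + (1 + 2*2/(-3)))/11 = (6 + (1 + 2*2*(-⅓)))*(1/11) = (6 + (1 - 4/3))*(1/11) = (6 - ⅓)*(1/11) = (17/3)*(1/11) = 17/33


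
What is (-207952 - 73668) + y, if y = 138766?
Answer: -142854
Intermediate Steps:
(-207952 - 73668) + y = (-207952 - 73668) + 138766 = -281620 + 138766 = -142854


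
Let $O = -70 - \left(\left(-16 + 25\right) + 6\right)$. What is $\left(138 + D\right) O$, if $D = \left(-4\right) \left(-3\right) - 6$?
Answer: $-12240$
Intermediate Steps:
$D = 6$ ($D = 12 - 6 = 6$)
$O = -85$ ($O = -70 - \left(9 + 6\right) = -70 - 15 = -85$)
$\left(138 + D\right) O = \left(138 + 6\right) \left(-85\right) = 144 \left(-85\right) = -12240$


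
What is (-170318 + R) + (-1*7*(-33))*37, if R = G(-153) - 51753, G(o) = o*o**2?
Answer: -3795101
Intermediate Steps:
G(o) = o**3
R = -3633330 (R = (-153)**3 - 51753 = -3581577 - 51753 = -3633330)
(-170318 + R) + (-1*7*(-33))*37 = (-170318 - 3633330) + (-1*7*(-33))*37 = -3803648 - 7*(-33)*37 = -3803648 + 231*37 = -3803648 + 8547 = -3795101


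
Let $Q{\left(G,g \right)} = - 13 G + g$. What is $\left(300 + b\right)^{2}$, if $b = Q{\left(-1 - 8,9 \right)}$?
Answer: $181476$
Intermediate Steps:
$Q{\left(G,g \right)} = g - 13 G$
$b = 126$ ($b = 9 - 13 \left(-1 - 8\right) = 9 - -117 = 9 + 117 = 126$)
$\left(300 + b\right)^{2} = \left(300 + 126\right)^{2} = 426^{2} = 181476$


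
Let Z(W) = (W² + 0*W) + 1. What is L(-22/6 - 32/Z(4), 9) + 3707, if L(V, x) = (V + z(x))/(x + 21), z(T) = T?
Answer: 2835943/765 ≈ 3707.1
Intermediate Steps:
Z(W) = 1 + W² (Z(W) = (W² + 0) + 1 = W² + 1 = 1 + W²)
L(V, x) = (V + x)/(21 + x) (L(V, x) = (V + x)/(x + 21) = (V + x)/(21 + x))
L(-22/6 - 32/Z(4), 9) + 3707 = ((-22/6 - 32/(1 + 4²)) + 9)/(21 + 9) + 3707 = ((-22*⅙ - 32/(1 + 16)) + 9)/30 + 3707 = ((-11/3 - 32/17) + 9)/30 + 3707 = (-283/51 + 9)/30 + 3707 = (1/30)*(176/51) + 3707 = 88/765 + 3707 = 2835943/765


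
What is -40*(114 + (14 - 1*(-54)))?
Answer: -7280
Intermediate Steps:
-40*(114 + (14 - 1*(-54))) = -40*(114 + (14 + 54)) = -40*(114 + 68) = -40*182 = -7280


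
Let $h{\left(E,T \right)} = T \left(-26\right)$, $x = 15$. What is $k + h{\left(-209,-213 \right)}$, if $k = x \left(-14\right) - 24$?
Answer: $5304$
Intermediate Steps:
$h{\left(E,T \right)} = - 26 T$
$k = -234$ ($k = 15 \left(-14\right) - 24 = -210 - 24 = -234$)
$k + h{\left(-209,-213 \right)} = -234 - -5538 = -234 + 5538 = 5304$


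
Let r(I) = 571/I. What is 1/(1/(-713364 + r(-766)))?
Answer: -546437395/766 ≈ -7.1337e+5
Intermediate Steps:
1/(1/(-713364 + r(-766))) = 1/(1/(-713364 + 571/(-766))) = 1/(1/(-713364 + 571*(-1/766))) = 1/(1/(-713364 - 571/766)) = 1/(1/(-546437395/766)) = 1/(-766/546437395) = -546437395/766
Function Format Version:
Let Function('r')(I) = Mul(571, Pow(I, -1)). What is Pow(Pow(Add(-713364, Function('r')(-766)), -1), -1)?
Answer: Rational(-546437395, 766) ≈ -7.1337e+5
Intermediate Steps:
Pow(Pow(Add(-713364, Function('r')(-766)), -1), -1) = Pow(Pow(Add(-713364, Mul(571, Pow(-766, -1))), -1), -1) = Pow(Pow(Add(-713364, Mul(571, Rational(-1, 766))), -1), -1) = Pow(Pow(Add(-713364, Rational(-571, 766)), -1), -1) = Pow(Pow(Rational(-546437395, 766), -1), -1) = Pow(Rational(-766, 546437395), -1) = Rational(-546437395, 766)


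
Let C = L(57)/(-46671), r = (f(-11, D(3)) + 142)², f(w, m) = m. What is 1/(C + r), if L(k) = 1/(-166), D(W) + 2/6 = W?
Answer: 23242158/486422212475 ≈ 4.7782e-5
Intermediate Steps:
D(W) = -⅓ + W
r = 188356/9 (r = ((-⅓ + 3) + 142)² = (8/3 + 142)² = (434/3)² = 188356/9 ≈ 20928.)
L(k) = -1/166
C = 1/7747386 (C = -1/166/(-46671) = -1/166*(-1/46671) = 1/7747386 ≈ 1.2908e-7)
1/(C + r) = 1/(1/7747386 + 188356/9) = 1/(486422212475/23242158) = 23242158/486422212475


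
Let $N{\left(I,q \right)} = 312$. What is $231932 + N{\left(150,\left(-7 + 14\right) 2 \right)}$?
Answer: $232244$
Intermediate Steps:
$231932 + N{\left(150,\left(-7 + 14\right) 2 \right)} = 231932 + 312 = 232244$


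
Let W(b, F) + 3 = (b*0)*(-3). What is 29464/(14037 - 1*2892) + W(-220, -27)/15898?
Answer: 468385237/177183210 ≈ 2.6435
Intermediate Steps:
W(b, F) = -3 (W(b, F) = -3 + (b*0)*(-3) = -3 + 0*(-3) = -3 + 0 = -3)
29464/(14037 - 1*2892) + W(-220, -27)/15898 = 29464/(14037 - 1*2892) - 3/15898 = 29464/(14037 - 2892) - 3*1/15898 = 29464/11145 - 3/15898 = 468385237/177183210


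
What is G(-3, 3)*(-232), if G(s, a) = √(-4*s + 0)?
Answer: -464*√3 ≈ -803.67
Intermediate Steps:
G(s, a) = 2*√(-s) (G(s, a) = √(-4*s) = 2*√(-s))
G(-3, 3)*(-232) = (2*√(-1*(-3)))*(-232) = (2*√3)*(-232) = -464*√3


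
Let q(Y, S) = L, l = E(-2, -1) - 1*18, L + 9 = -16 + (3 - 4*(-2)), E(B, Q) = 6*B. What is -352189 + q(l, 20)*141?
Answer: -354163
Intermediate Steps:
L = -14 (L = -9 + (-16 + (3 - 4*(-2))) = -9 + (-16 + (3 + 8)) = -9 + (-16 + 11) = -9 - 5 = -14)
l = -30 (l = 6*(-2) - 1*18 = -12 - 18 = -30)
q(Y, S) = -14
-352189 + q(l, 20)*141 = -352189 - 14*141 = -352189 - 1974 = -354163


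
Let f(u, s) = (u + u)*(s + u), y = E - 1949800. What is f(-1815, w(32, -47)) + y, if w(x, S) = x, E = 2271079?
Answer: 6793569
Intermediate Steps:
y = 321279 (y = 2271079 - 1949800 = 321279)
f(u, s) = 2*u*(s + u) (f(u, s) = (2*u)*(s + u) = 2*u*(s + u))
f(-1815, w(32, -47)) + y = 2*(-1815)*(32 - 1815) + 321279 = 2*(-1815)*(-1783) + 321279 = 6472290 + 321279 = 6793569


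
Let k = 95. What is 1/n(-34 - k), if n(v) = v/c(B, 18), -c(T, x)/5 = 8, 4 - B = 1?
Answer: 40/129 ≈ 0.31008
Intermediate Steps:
B = 3 (B = 4 - 1*1 = 4 - 1 = 3)
c(T, x) = -40 (c(T, x) = -5*8 = -40)
n(v) = -v/40 (n(v) = v/(-40) = v*(-1/40) = -v/40)
1/n(-34 - k) = 1/(-(-34 - 1*95)/40) = 1/(-(-34 - 95)/40) = 1/(-1/40*(-129)) = 1/(129/40) = 40/129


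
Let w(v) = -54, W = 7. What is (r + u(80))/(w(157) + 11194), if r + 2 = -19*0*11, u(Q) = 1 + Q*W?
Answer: 559/11140 ≈ 0.050180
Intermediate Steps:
u(Q) = 1 + 7*Q (u(Q) = 1 + Q*7 = 1 + 7*Q)
r = -2 (r = -2 - 19*0*11 = -2 + 0*11 = -2 + 0 = -2)
(r + u(80))/(w(157) + 11194) = (-2 + (1 + 7*80))/(-54 + 11194) = (-2 + (1 + 560))/11140 = (-2 + 561)*(1/11140) = 559*(1/11140) = 559/11140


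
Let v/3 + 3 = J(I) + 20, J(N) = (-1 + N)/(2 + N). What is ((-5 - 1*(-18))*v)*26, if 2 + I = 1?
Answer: 15210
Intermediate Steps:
I = -1 (I = -2 + 1 = -1)
J(N) = (-1 + N)/(2 + N)
v = 45 (v = -9 + 3*((-1 - 1)/(2 - 1) + 20) = -9 + 3*(-2/1 + 20) = -9 + 3*(1*(-2) + 20) = -9 + 3*(-2 + 20) = -9 + 3*18 = -9 + 54 = 45)
((-5 - 1*(-18))*v)*26 = ((-5 - 1*(-18))*45)*26 = ((-5 + 18)*45)*26 = (13*45)*26 = 585*26 = 15210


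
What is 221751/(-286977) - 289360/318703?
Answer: -51237457891/30486810277 ≈ -1.6806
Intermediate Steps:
221751/(-286977) - 289360/318703 = 221751*(-1/286977) - 289360*1/318703 = -73917/95659 - 289360/318703 = -51237457891/30486810277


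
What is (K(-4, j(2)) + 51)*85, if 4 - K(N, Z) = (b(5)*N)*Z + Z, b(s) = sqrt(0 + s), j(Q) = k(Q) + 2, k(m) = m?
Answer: 4335 + 1360*sqrt(5) ≈ 7376.1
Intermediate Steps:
j(Q) = 2 + Q (j(Q) = Q + 2 = 2 + Q)
b(s) = sqrt(s)
K(N, Z) = 4 - Z - N*Z*sqrt(5) (K(N, Z) = 4 - ((sqrt(5)*N)*Z + Z) = 4 - ((N*sqrt(5))*Z + Z) = 4 - (N*Z*sqrt(5) + Z) = 4 - (Z + N*Z*sqrt(5)) = 4 + (-Z - N*Z*sqrt(5)) = 4 - Z - N*Z*sqrt(5))
(K(-4, j(2)) + 51)*85 = ((4 - (2 + 2) - 1*(-4)*(2 + 2)*sqrt(5)) + 51)*85 = ((4 - 1*4 - 1*(-4)*4*sqrt(5)) + 51)*85 = ((4 - 4 + 16*sqrt(5)) + 51)*85 = (16*sqrt(5) + 51)*85 = (51 + 16*sqrt(5))*85 = 4335 + 1360*sqrt(5)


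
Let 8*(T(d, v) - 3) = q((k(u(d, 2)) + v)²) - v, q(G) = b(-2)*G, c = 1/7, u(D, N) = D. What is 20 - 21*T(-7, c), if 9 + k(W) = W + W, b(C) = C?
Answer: 151213/56 ≈ 2700.2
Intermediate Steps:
k(W) = -9 + 2*W (k(W) = -9 + (W + W) = -9 + 2*W)
c = ⅐ (c = 1*(⅐) = ⅐ ≈ 0.14286)
q(G) = -2*G
T(d, v) = 3 - (-9 + v + 2*d)²/4 - v/8 (T(d, v) = 3 + (-2*((-9 + 2*d) + v)² - v)/8 = 3 + (-2*(-9 + v + 2*d)² - v)/8 = 3 + (-v - 2*(-9 + v + 2*d)²)/8 = 3 + (-(-9 + v + 2*d)²/4 - v/8) = 3 - (-9 + v + 2*d)²/4 - v/8)
20 - 21*T(-7, c) = 20 - 21*(3 - (-9 + ⅐ + 2*(-7))²/4 - ⅛*⅐) = 20 - 21*(3 - (-9 + ⅐ - 14)²/4 - 1/56) = 20 - 21*(3 - (-160/7)²/4 - 1/56) = 20 - 21*(3 - ¼*25600/49 - 1/56) = 20 - 21*(3 - 6400/49 - 1/56) = 20 - 21*(-50031/392) = 20 + 150093/56 = 151213/56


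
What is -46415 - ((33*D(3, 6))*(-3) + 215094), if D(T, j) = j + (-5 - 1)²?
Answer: -257351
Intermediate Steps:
D(T, j) = 36 + j (D(T, j) = j + (-6)² = j + 36 = 36 + j)
-46415 - ((33*D(3, 6))*(-3) + 215094) = -46415 - ((33*(36 + 6))*(-3) + 215094) = -46415 - ((33*42)*(-3) + 215094) = -46415 - (1386*(-3) + 215094) = -46415 - (-4158 + 215094) = -46415 - 1*210936 = -46415 - 210936 = -257351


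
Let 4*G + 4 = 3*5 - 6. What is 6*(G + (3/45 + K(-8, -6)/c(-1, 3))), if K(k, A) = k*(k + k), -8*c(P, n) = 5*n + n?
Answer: -10003/30 ≈ -333.43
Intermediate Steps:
c(P, n) = -3*n/4 (c(P, n) = -(5*n + n)/8 = -3*n/4)
K(k, A) = 2*k² (K(k, A) = k*(2*k) = 2*k²)
G = 5/4 (G = -1 + (3*5 - 6)/4 = -1 + (15 - 6)/4 = -1 + (¼)*9 = -1 + 9/4 = 5/4 ≈ 1.2500)
6*(G + (3/45 + K(-8, -6)/c(-1, 3))) = 6*(5/4 + (3/45 + (2*(-8)²)/((-¾*3)))) = 6*(5/4 + (3*(1/45) + (2*64)/(-9/4))) = 6*(5/4 + (1/15 + 128*(-4/9))) = 6*(5/4 + (1/15 - 512/9)) = 6*(5/4 - 2557/45) = 6*(-10003/180) = -10003/30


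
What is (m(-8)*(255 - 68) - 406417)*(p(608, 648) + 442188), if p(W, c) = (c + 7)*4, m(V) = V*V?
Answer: -175454070792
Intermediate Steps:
m(V) = V**2
p(W, c) = 28 + 4*c (p(W, c) = (7 + c)*4 = 28 + 4*c)
(m(-8)*(255 - 68) - 406417)*(p(608, 648) + 442188) = ((-8)**2*(255 - 68) - 406417)*((28 + 4*648) + 442188) = (64*187 - 406417)*((28 + 2592) + 442188) = (11968 - 406417)*(2620 + 442188) = -394449*444808 = -175454070792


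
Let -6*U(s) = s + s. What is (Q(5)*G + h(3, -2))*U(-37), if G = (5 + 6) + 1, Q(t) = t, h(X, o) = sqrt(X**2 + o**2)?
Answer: 740 + 37*sqrt(13)/3 ≈ 784.47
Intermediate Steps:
G = 12 (G = 11 + 1 = 12)
U(s) = -s/3 (U(s) = -(s + s)/6 = -s/3)
(Q(5)*G + h(3, -2))*U(-37) = (5*12 + sqrt(3**2 + (-2)**2))*(-1/3*(-37)) = (60 + sqrt(9 + 4))*(37/3) = (60 + sqrt(13))*(37/3) = 740 + 37*sqrt(13)/3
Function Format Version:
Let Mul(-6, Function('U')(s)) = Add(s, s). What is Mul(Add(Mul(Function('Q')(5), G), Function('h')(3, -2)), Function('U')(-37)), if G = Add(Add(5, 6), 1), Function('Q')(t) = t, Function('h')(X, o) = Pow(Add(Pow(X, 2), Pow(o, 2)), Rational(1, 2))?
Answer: Add(740, Mul(Rational(37, 3), Pow(13, Rational(1, 2)))) ≈ 784.47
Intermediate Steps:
G = 12 (G = Add(11, 1) = 12)
Function('U')(s) = Mul(Rational(-1, 3), s) (Function('U')(s) = Mul(Rational(-1, 6), Add(s, s)) = Mul(Rational(-1, 6), Mul(2, s)) = Mul(Rational(-1, 3), s))
Mul(Add(Mul(Function('Q')(5), G), Function('h')(3, -2)), Function('U')(-37)) = Mul(Add(Mul(5, 12), Pow(Add(Pow(3, 2), Pow(-2, 2)), Rational(1, 2))), Mul(Rational(-1, 3), -37)) = Mul(Add(60, Pow(Add(9, 4), Rational(1, 2))), Rational(37, 3)) = Mul(Add(60, Pow(13, Rational(1, 2))), Rational(37, 3)) = Add(740, Mul(Rational(37, 3), Pow(13, Rational(1, 2))))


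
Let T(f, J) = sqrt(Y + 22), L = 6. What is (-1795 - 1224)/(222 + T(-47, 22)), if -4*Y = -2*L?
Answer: -3019/227 ≈ -13.300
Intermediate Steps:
Y = 3 (Y = -(-1)*6/2 = -1/4*(-12) = 3)
T(f, J) = 5 (T(f, J) = sqrt(3 + 22) = sqrt(25) = 5)
(-1795 - 1224)/(222 + T(-47, 22)) = (-1795 - 1224)/(222 + 5) = -3019/227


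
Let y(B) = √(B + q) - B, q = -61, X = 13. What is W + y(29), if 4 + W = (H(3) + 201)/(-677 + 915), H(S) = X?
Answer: -3820/119 + 4*I*√2 ≈ -32.101 + 5.6569*I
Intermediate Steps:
H(S) = 13
y(B) = √(-61 + B) - B (y(B) = √(B - 61) - B = √(-61 + B) - B)
W = -369/119 (W = -4 + (13 + 201)/(-677 + 915) = -4 + 214/238 = -4 + 214*(1/238) = -4 + 107/119 = -369/119 ≈ -3.1008)
W + y(29) = -369/119 + (√(-61 + 29) - 1*29) = -369/119 + (√(-32) - 29) = -369/119 + (4*I*√2 - 29) = -369/119 + (-29 + 4*I*√2) = -3820/119 + 4*I*√2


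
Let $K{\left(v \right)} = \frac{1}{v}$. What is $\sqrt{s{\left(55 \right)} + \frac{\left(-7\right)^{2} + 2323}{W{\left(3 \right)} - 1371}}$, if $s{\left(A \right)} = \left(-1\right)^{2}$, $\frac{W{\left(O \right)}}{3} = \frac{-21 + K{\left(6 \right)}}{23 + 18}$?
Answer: $\frac{i \sqrt{9224014479}}{112547} \approx 0.85335 i$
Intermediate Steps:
$W{\left(O \right)} = - \frac{125}{82}$ ($W{\left(O \right)} = 3 \frac{-21 + \frac{1}{6}}{23 + 18} = 3 \frac{-21 + \frac{1}{6}}{41} = 3 \left(\left(- \frac{125}{6}\right) \frac{1}{41}\right) = 3 \left(- \frac{125}{246}\right) = - \frac{125}{82}$)
$s{\left(A \right)} = 1$
$\sqrt{s{\left(55 \right)} + \frac{\left(-7\right)^{2} + 2323}{W{\left(3 \right)} - 1371}} = \sqrt{1 + \frac{\left(-7\right)^{2} + 2323}{- \frac{125}{82} - 1371}} = \sqrt{1 + \frac{49 + 2323}{- \frac{112547}{82}}} = \sqrt{1 + 2372 \left(- \frac{82}{112547}\right)} = \sqrt{1 - \frac{194504}{112547}} = \sqrt{- \frac{81957}{112547}} = \frac{i \sqrt{9224014479}}{112547}$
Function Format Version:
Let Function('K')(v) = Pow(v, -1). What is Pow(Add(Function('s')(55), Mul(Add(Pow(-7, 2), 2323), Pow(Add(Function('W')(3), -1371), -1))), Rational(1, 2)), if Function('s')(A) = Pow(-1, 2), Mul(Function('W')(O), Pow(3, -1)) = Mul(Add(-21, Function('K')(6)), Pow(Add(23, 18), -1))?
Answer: Mul(Rational(1, 112547), I, Pow(9224014479, Rational(1, 2))) ≈ Mul(0.85335, I)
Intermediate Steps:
Function('W')(O) = Rational(-125, 82) (Function('W')(O) = Mul(3, Mul(Add(-21, Pow(6, -1)), Pow(Add(23, 18), -1))) = Mul(3, Mul(Add(-21, Rational(1, 6)), Pow(41, -1))) = Mul(3, Mul(Rational(-125, 6), Rational(1, 41))) = Mul(3, Rational(-125, 246)) = Rational(-125, 82))
Function('s')(A) = 1
Pow(Add(Function('s')(55), Mul(Add(Pow(-7, 2), 2323), Pow(Add(Function('W')(3), -1371), -1))), Rational(1, 2)) = Pow(Add(1, Mul(Add(Pow(-7, 2), 2323), Pow(Add(Rational(-125, 82), -1371), -1))), Rational(1, 2)) = Pow(Add(1, Mul(Add(49, 2323), Pow(Rational(-112547, 82), -1))), Rational(1, 2)) = Pow(Add(1, Mul(2372, Rational(-82, 112547))), Rational(1, 2)) = Pow(Add(1, Rational(-194504, 112547)), Rational(1, 2)) = Pow(Rational(-81957, 112547), Rational(1, 2)) = Mul(Rational(1, 112547), I, Pow(9224014479, Rational(1, 2)))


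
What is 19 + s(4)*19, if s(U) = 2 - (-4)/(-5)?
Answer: 209/5 ≈ 41.800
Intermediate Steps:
s(U) = 6/5 (s(U) = 2 - (-4)*(-1)/5 = 2 - 1*⅘ = 2 - ⅘ = 6/5)
19 + s(4)*19 = 19 + (6/5)*19 = 19 + 114/5 = 209/5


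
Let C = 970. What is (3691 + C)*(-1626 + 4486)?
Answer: 13330460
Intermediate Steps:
(3691 + C)*(-1626 + 4486) = (3691 + 970)*(-1626 + 4486) = 4661*2860 = 13330460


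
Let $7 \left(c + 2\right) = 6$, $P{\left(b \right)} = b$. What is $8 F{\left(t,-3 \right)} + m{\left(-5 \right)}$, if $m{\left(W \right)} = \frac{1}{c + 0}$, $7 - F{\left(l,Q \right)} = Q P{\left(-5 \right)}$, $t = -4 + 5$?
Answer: $- \frac{519}{8} \approx -64.875$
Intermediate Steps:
$t = 1$
$c = - \frac{8}{7}$ ($c = -2 + \frac{1}{7} \cdot 6 = -2 + \frac{6}{7} = - \frac{8}{7} \approx -1.1429$)
$F{\left(l,Q \right)} = 7 + 5 Q$ ($F{\left(l,Q \right)} = 7 - Q \left(-5\right) = 7 - - 5 Q = 7 + 5 Q$)
$m{\left(W \right)} = - \frac{7}{8}$ ($m{\left(W \right)} = \frac{1}{- \frac{8}{7} + 0} = \frac{1}{- \frac{8}{7}} = - \frac{7}{8}$)
$8 F{\left(t,-3 \right)} + m{\left(-5 \right)} = 8 \left(7 + 5 \left(-3\right)\right) - \frac{7}{8} = 8 \left(7 - 15\right) - \frac{7}{8} = 8 \left(-8\right) - \frac{7}{8} = -64 - \frac{7}{8} = - \frac{519}{8}$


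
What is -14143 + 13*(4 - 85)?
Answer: -15196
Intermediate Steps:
-14143 + 13*(4 - 85) = -14143 + 13*(-81) = -14143 - 1053 = -15196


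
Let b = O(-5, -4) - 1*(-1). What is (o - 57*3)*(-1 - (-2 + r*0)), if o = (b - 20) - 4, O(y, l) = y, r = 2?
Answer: -199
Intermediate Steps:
b = -4 (b = -5 - 1*(-1) = -5 + 1 = -4)
o = -28 (o = (-4 - 20) - 4 = -24 - 4 = -28)
(o - 57*3)*(-1 - (-2 + r*0)) = (-28 - 57*3)*(-1 - (-2 + 2*0)) = (-28 - 171)*(-1 - (-2 + 0)) = -199*(-1 - 1*(-2)) = -199*(-1 + 2) = -199*1 = -199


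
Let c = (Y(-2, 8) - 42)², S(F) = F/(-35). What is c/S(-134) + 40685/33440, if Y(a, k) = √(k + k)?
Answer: 169550939/448096 ≈ 378.38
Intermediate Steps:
S(F) = -F/35 (S(F) = F*(-1/35) = -F/35)
Y(a, k) = √2*√k (Y(a, k) = √(2*k) = √2*√k)
c = 1444 (c = (√2*√8 - 42)² = (√2*(2*√2) - 42)² = (4 - 42)² = (-38)² = 1444)
c/S(-134) + 40685/33440 = 1444/((-1/35*(-134))) + 40685/33440 = 1444/(134/35) + 40685*(1/33440) = 1444*(35/134) + 8137/6688 = 25270/67 + 8137/6688 = 169550939/448096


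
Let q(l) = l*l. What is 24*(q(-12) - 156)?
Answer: -288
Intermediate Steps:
q(l) = l²
24*(q(-12) - 156) = 24*((-12)² - 156) = 24*(144 - 156) = 24*(-12) = -288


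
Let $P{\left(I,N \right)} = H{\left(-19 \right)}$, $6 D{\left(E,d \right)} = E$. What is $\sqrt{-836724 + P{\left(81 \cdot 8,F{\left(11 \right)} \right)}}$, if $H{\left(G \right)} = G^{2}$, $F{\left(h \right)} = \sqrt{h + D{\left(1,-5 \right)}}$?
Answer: $i \sqrt{836363} \approx 914.53 i$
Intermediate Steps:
$D{\left(E,d \right)} = \frac{E}{6}$
$F{\left(h \right)} = \sqrt{\frac{1}{6} + h}$ ($F{\left(h \right)} = \sqrt{h + \frac{1}{6} \cdot 1} = \sqrt{h + \frac{1}{6}} = \sqrt{\frac{1}{6} + h}$)
$P{\left(I,N \right)} = 361$ ($P{\left(I,N \right)} = \left(-19\right)^{2} = 361$)
$\sqrt{-836724 + P{\left(81 \cdot 8,F{\left(11 \right)} \right)}} = \sqrt{-836724 + 361} = \sqrt{-836363} = i \sqrt{836363}$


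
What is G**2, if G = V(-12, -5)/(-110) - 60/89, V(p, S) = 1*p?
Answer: 7650756/23961025 ≈ 0.31930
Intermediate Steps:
V(p, S) = p
G = -2766/4895 (G = -12/(-110) - 60/89 = -12*(-1/110) - 60*1/89 = 6/55 - 60/89 = -2766/4895 ≈ -0.56507)
G**2 = (-2766/4895)**2 = 7650756/23961025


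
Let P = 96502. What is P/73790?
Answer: 48251/36895 ≈ 1.3078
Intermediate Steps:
P/73790 = 96502/73790 = 96502*(1/73790) = 48251/36895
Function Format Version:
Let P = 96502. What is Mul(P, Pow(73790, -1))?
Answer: Rational(48251, 36895) ≈ 1.3078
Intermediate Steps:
Mul(P, Pow(73790, -1)) = Mul(96502, Pow(73790, -1)) = Mul(96502, Rational(1, 73790)) = Rational(48251, 36895)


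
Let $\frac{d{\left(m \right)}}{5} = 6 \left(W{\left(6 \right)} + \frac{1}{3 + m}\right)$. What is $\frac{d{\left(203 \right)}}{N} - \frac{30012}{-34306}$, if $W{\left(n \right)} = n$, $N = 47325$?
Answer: $\frac{4897643051}{5574124645} \approx 0.87864$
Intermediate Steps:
$d{\left(m \right)} = 180 + \frac{30}{3 + m}$ ($d{\left(m \right)} = 5 \cdot 6 \left(6 + \frac{1}{3 + m}\right) = 5 \left(36 + \frac{6}{3 + m}\right) = 180 + \frac{30}{3 + m}$)
$\frac{d{\left(203 \right)}}{N} - \frac{30012}{-34306} = \frac{30 \frac{1}{3 + 203} \left(19 + 6 \cdot 203\right)}{47325} - \frac{30012}{-34306} = \frac{30 \left(19 + 1218\right)}{206} \cdot \frac{1}{47325} - - \frac{15006}{17153} = 30 \cdot \frac{1}{206} \cdot 1237 \cdot \frac{1}{47325} + \frac{15006}{17153} = \frac{18555}{103} \cdot \frac{1}{47325} + \frac{15006}{17153} = \frac{1237}{324965} + \frac{15006}{17153} = \frac{4897643051}{5574124645}$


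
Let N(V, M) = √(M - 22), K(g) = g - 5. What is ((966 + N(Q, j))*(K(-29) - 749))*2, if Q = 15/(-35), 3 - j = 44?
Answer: -1512756 - 4698*I*√7 ≈ -1.5128e+6 - 12430.0*I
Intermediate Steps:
K(g) = -5 + g
j = -41 (j = 3 - 1*44 = 3 - 44 = -41)
Q = -3/7 (Q = 15*(-1/35) = -3/7 ≈ -0.42857)
N(V, M) = √(-22 + M)
((966 + N(Q, j))*(K(-29) - 749))*2 = ((966 + √(-22 - 41))*((-5 - 29) - 749))*2 = ((966 + √(-63))*(-34 - 749))*2 = ((966 + 3*I*√7)*(-783))*2 = (-756378 - 2349*I*√7)*2 = -1512756 - 4698*I*√7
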